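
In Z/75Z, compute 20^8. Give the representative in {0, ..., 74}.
Use repeated squaring. Binary(8) = 1000. Walk through the bits of the exponent 8 left-to-right: at each bit after the leading one, square the running value, then multiply by 20 if the bit is 1 (always reducing mod 75):
  bit 1 = 1 (leading): start with 20.
  bit 2 = 0: square 20^2 = 400 ≡ 25 (mod 75).
  bit 3 = 0: square 25^2 = 625 ≡ 25 (mod 75).
  bit 4 = 0: square 25^2 = 625 ≡ 25 (mod 75).
Final value: 20^8 ≡ 25 (mod 75).

Final answer: 25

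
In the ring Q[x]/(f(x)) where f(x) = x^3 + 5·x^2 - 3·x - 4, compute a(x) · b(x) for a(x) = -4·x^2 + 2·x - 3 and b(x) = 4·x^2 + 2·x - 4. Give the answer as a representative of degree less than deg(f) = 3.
a · b ≡ -440·x^2 + 162·x + 332 (mod f(x))

First multiply in Q[x] without reducing: a · b = -16·x^4 + 8·x^2 - 14·x + 12. Now divide by f(x) = x^3 + 5·x^2 - 3·x - 4, eliminating the leading term at each step:
  leading term -16·x^4: subtract (-16·x)·f(x) = -16·x^4 - 80·x^3 + 48·x^2 + 64·x, leaving 80·x^3 - 40·x^2 - 78·x + 12
  leading term 80·x^3: subtract (80)·f(x) = 80·x^3 + 400·x^2 - 240·x - 320, leaving -440·x^2 + 162·x + 332
The degree is now < 3, so this is the remainder. Hence a · b ≡ -440·x^2 + 162·x + 332 in Q[x]/(f).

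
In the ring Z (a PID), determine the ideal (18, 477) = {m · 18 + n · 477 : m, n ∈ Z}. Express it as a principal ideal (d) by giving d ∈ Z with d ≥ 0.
(18, 477) = (9); d = 9

In the PID Z, (a, b) is generated by gcd(a, b). Compute gcd(477, 18) with the extended Euclidean algorithm, tracking rows (r, s, t) with s·477 + t·18 = r:
  row A: (477, 1, 0)   [1·477 + 0·18 = 477]
  row B: (18, 0, 1)   [0·477 + 1·18 = 18]
  477 = 26·18 + 9   → row C = row A − 26·row B = (9, 1, −26)   [check: 1·477 − 26·18 = 9]
  18 = 2·9 + 0   → remainder 0, stop. gcd = 9 (last nonzero row C).
So gcd(18, 477) = 9, with Bézout identity 1·477 − 26·18 = 9. Containment (⊇): the Bézout identity exhibits 9 as an element of (18, 477), giving (9) ⊆ (18, 477). Containment (⊆): since 9 | 18 and 9 | 477 (18 = 9·2, 477 = 9·53), every Z-linear combination of 18 and 477 is divisible by 9, so (18, 477) ⊆ (9). Therefore (18, 477) = (9), d = 9.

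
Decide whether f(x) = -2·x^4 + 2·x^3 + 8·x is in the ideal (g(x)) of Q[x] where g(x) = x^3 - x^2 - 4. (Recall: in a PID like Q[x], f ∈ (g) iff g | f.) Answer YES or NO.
In Q[x] the ideal (g) consists of all multiples of g, so f ∈ (g) iff g | f, i.e. iff the remainder of f on division by g is 0. Divide f by g (g is monic, so eliminate the leading term of the running remainder at each step):
  leading term -2·x^4: subtract (-2·x)·g(x) = -2·x^4 + 2·x^3 + 8·x, leaving 0
The remainder is 0, so f(x) = g(x) · h(x) with h(x) = -2·x. Hence g | f, i.e. f ∈ (g).

Final answer: YES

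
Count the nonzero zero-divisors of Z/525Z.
Z/525Z has 284 nonzero zero-divisors

In Z/525Z each nonzero element is either a unit (gcd with 525 is 1) or a zero-divisor (gcd > 1). The number of units is φ(525): factorise 525 = 3 · 5^2 · 7, so φ(525) = (3 − 1) · (5^2 − 5^1) · (7 − 1) = 2 · 20 · 6 = 240. The nonzero elements number 525 − 1 = 524. Hence the nonzero zero-divisors number 524 − 240 = 284.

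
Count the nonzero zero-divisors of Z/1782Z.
Z/1782Z has 1241 nonzero zero-divisors

In Z/1782Z each nonzero element is either a unit (gcd with 1782 is 1) or a zero-divisor (gcd > 1). The number of units is φ(1782): factorise 1782 = 2 · 3^4 · 11, so φ(1782) = (2 − 1) · (3^4 − 3^3) · (11 − 1) = 1 · 54 · 10 = 540. The nonzero elements number 1782 − 1 = 1781. Hence the nonzero zero-divisors number 1781 − 540 = 1241.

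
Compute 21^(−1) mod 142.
21^(−1) ≡ 115 (mod 142)

Apply the extended Euclidean algorithm to (142, 21), tracking rows (r, s, t) with s·142 + t·21 = r. Each division r_prev = q·r_cur + r_new produces the new row as (previous row) − q·(current row):
  row A: (142, 1, 0)   [1·142 + 0·21 = 142]
  row B: (21, 0, 1)   [0·142 + 1·21 = 21]
  142 = 6·21 + 16   → row C = row A − 6·row B = (16, 1, −6)   [check: 1·142 − 6·21 = 16]
  21 = 1·16 + 5   → row D = row B − 1·row C = (5, −1, 7)   [check: −1·142 + 7·21 = 5]
  16 = 3·5 + 1   → row E = row C − 3·row D = (1, 4, −27)   [check: 4·142 − 27·21 = 1]
  5 = 5·1 + 0   → remainder 0, stop. gcd = 1 (last nonzero row E).
The gcd is 1, so 21 is invertible mod 142. The last nonzero row gives 4·142 − 27·21 = 1, so t = −27. So 21^(−1) ≡ −27 ≡ 115 (mod 142). Verify: 21 · 115 = 2415 ≡ 1 (mod 142). ✓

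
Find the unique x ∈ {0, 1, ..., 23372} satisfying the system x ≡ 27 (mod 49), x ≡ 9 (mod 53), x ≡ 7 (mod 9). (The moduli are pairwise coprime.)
The moduli 49, 53, 9 are pairwise coprime, so by the CRT there is a unique solution mod 49·53·9 = 23373.
Solve by successive substitution. Start with x ≡ 27 (mod 49).
  Combine with x ≡ 9 (mod 53): write x = 27 + 49·t and require 27 + 49·t ≡ 9 (mod 53), i.e. 49·t ≡ 9 − 27 ≡ 35 (mod 53). Since 49^(−1) ≡ 13 (mod 53), t ≡ 13·35 ≡ 31 (mod 53). So x ≡ 27 + 49·31 = 1546 (mod 2597).
  Combine with x ≡ 7 (mod 9): write x = 1546 + 2597·t and require 1546 + 2597·t ≡ 7 (mod 9), i.e. 2597·t ≡ 7 − 1546 ≡ 0 (mod 9). Since 2597^(−1) ≡ 2 (mod 9) (2597 ≡ 5 (mod 9)), t ≡ 2·0 ≡ 0 (mod 9). So x ≡ 1546 + 2597·0 = 1546 (mod 23373).
Unique solution in [0, 23373): x = 1546.

Final answer: x ≡ 1546 (mod 23373); the representative in [0, 23373) is 1546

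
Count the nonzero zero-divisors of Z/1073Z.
In Z/1073Z each nonzero element is either a unit (gcd with 1073 is 1) or a zero-divisor (gcd > 1). The number of units is φ(1073): factorise 1073 = 29 · 37, so φ(1073) = (29 − 1) · (37 − 1) = 28 · 36 = 1008. The nonzero elements number 1073 − 1 = 1072. Hence the nonzero zero-divisors number 1072 − 1008 = 64.

Final answer: Z/1073Z has 64 nonzero zero-divisors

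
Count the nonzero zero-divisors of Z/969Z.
In Z/969Z each nonzero element is either a unit (gcd with 969 is 1) or a zero-divisor (gcd > 1). The number of units is φ(969): factorise 969 = 3 · 17 · 19, so φ(969) = (3 − 1) · (17 − 1) · (19 − 1) = 2 · 16 · 18 = 576. The nonzero elements number 969 − 1 = 968. Hence the nonzero zero-divisors number 968 − 576 = 392.

Final answer: Z/969Z has 392 nonzero zero-divisors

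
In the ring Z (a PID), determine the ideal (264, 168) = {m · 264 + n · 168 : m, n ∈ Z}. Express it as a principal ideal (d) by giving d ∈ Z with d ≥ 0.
(264, 168) = (24); d = 24

In the PID Z, (a, b) is generated by gcd(a, b). Compute gcd(264, 168) with the extended Euclidean algorithm, tracking rows (r, s, t) with s·264 + t·168 = r:
  row A: (264, 1, 0)   [1·264 + 0·168 = 264]
  row B: (168, 0, 1)   [0·264 + 1·168 = 168]
  264 = 1·168 + 96   → row C = row A − 1·row B = (96, 1, −1)   [check: 1·264 − 1·168 = 96]
  168 = 1·96 + 72   → row D = row B − 1·row C = (72, −1, 2)   [check: −1·264 + 2·168 = 72]
  96 = 1·72 + 24   → row E = row C − 1·row D = (24, 2, −3)   [check: 2·264 − 3·168 = 24]
  72 = 3·24 + 0   → remainder 0, stop. gcd = 24 (last nonzero row E).
So gcd(264, 168) = 24, with Bézout identity 2·264 − 3·168 = 24. Containment (⊇): the Bézout identity exhibits 24 as an element of (264, 168), giving (24) ⊆ (264, 168). Containment (⊆): since 24 | 264 and 24 | 168 (264 = 24·11, 168 = 24·7), every Z-linear combination of 264 and 168 is divisible by 24, so (264, 168) ⊆ (24). Therefore (264, 168) = (24), d = 24.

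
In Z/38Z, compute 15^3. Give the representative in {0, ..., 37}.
31

Use repeated squaring. Binary(3) = 11. Walk through the bits of the exponent 3 left-to-right: at each bit after the leading one, square the running value, then multiply by 15 if the bit is 1 (always reducing mod 38):
  bit 1 = 1 (leading): start with 15.
  bit 2 = 1: square 15^2 = 225 ≡ 35; bit is 1, so multiply 35·15 = 525 ≡ 31 (mod 38).
Final value: 15^3 ≡ 31 (mod 38).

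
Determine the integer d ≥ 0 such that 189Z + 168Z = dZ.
(189, 168) = (21); d = 21

In the PID Z, (a, b) is generated by gcd(a, b). Compute gcd(189, 168) with the extended Euclidean algorithm, tracking rows (r, s, t) with s·189 + t·168 = r:
  row A: (189, 1, 0)   [1·189 + 0·168 = 189]
  row B: (168, 0, 1)   [0·189 + 1·168 = 168]
  189 = 1·168 + 21   → row C = row A − 1·row B = (21, 1, −1)   [check: 1·189 − 1·168 = 21]
  168 = 8·21 + 0   → remainder 0, stop. gcd = 21 (last nonzero row C).
So gcd(189, 168) = 21, with Bézout identity 1·189 − 1·168 = 21. Containment (⊇): the Bézout identity exhibits 21 as an element of (189, 168), giving (21) ⊆ (189, 168). Containment (⊆): since 21 | 189 and 21 | 168 (189 = 21·9, 168 = 21·8), every Z-linear combination of 189 and 168 is divisible by 21, so (189, 168) ⊆ (21). Therefore (189, 168) = (21), d = 21.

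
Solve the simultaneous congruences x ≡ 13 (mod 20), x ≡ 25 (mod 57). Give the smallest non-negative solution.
x ≡ 253 (mod 1140); the representative in [0, 1140) is 253

The moduli 20, 57 are pairwise coprime, so by the CRT there is a unique solution mod 20·57 = 1140.
Solve by successive substitution. Start with x ≡ 13 (mod 20).
  Combine with x ≡ 25 (mod 57): write x = 13 + 20·t and require 13 + 20·t ≡ 25 (mod 57), i.e. 20·t ≡ 25 − 13 ≡ 12 (mod 57). Since 20^(−1) ≡ 20 (mod 57), t ≡ 20·12 ≡ 12 (mod 57). So x ≡ 13 + 20·12 = 253 (mod 1140).
Unique solution in [0, 1140): x = 253.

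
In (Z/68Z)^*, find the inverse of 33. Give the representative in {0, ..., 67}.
Apply the extended Euclidean algorithm to (68, 33), tracking rows (r, s, t) with s·68 + t·33 = r. Each division r_prev = q·r_cur + r_new produces the new row as (previous row) − q·(current row):
  row A: (68, 1, 0)   [1·68 + 0·33 = 68]
  row B: (33, 0, 1)   [0·68 + 1·33 = 33]
  68 = 2·33 + 2   → row C = row A − 2·row B = (2, 1, −2)   [check: 1·68 − 2·33 = 2]
  33 = 16·2 + 1   → row D = row B − 16·row C = (1, −16, 33)   [check: −16·68 + 33·33 = 1]
  2 = 2·1 + 0   → remainder 0, stop. gcd = 1 (last nonzero row D).
The gcd is 1, so 33 is invertible mod 68. The last nonzero row gives −16·68 + 33·33 = 1, so t = 33. So 33^(−1) ≡ 33 (mod 68). Verify: 33 · 33 = 1089 ≡ 1 (mod 68). ✓

Final answer: 33^(−1) ≡ 33 (mod 68)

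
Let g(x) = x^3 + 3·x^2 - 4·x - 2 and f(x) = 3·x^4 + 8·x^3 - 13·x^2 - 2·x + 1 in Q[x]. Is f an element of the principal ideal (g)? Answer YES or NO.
In Q[x] the ideal (g) consists of all multiples of g, so f ∈ (g) iff g | f, i.e. iff the remainder of f on division by g is 0. Divide f by g (g is monic, so eliminate the leading term of the running remainder at each step):
  leading term 3·x^4: subtract (3·x)·g(x) = 3·x^4 + 9·x^3 - 12·x^2 - 6·x, leaving -x^3 - x^2 + 4·x + 1
  leading term -x^3: subtract (-1)·g(x) = -x^3 - 3·x^2 + 4·x + 2, leaving 2·x^2 - 1
The remainder r(x) = 2·x^2 - 1 ≠ 0 (and deg r < deg g), so g ∤ f, i.e. f ∉ (g).

Final answer: NO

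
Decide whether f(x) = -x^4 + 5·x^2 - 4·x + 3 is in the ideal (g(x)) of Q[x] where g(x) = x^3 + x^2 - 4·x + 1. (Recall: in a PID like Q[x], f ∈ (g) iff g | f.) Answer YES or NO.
In Q[x] the ideal (g) consists of all multiples of g, so f ∈ (g) iff g | f, i.e. iff the remainder of f on division by g is 0. Divide f by g (g is monic, so eliminate the leading term of the running remainder at each step):
  leading term -x^4: subtract (-x)·g(x) = -x^4 - x^3 + 4·x^2 - x, leaving x^3 + x^2 - 3·x + 3
  leading term x^3: subtract (1)·g(x) = x^3 + x^2 - 4·x + 1, leaving x + 2
The remainder r(x) = x + 2 ≠ 0 (and deg r < deg g), so g ∤ f, i.e. f ∉ (g).

Final answer: NO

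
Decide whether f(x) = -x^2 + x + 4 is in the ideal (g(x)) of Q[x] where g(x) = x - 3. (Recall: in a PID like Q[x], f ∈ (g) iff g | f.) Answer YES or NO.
In Q[x] the ideal (g) consists of all multiples of g, so f ∈ (g) iff g | f, i.e. iff the remainder of f on division by g is 0. Divide f by g (g is monic, so eliminate the leading term of the running remainder at each step):
  leading term -x^2: subtract (-x)·g(x) = -x^2 + 3·x, leaving 4 - 2·x
  leading term -2·x: subtract (-2)·g(x) = 6 - 2·x, leaving -2
The remainder r(x) = -2 ≠ 0 (and deg r < deg g), so g ∤ f, i.e. f ∉ (g).

Final answer: NO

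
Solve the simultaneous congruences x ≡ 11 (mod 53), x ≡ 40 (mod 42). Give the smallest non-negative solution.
The moduli 53, 42 are pairwise coprime, so by the CRT there is a unique solution mod 53·42 = 2226.
Solve by successive substitution. Start with x ≡ 11 (mod 53).
  Combine with x ≡ 40 (mod 42): write x = 11 + 53·t and require 11 + 53·t ≡ 40 (mod 42), i.e. 53·t ≡ 40 − 11 ≡ 29 (mod 42). Since 53^(−1) ≡ 23 (mod 42) (53 ≡ 11 (mod 42)), t ≡ 23·29 ≡ 37 (mod 42). So x ≡ 11 + 53·37 = 1972 (mod 2226).
Unique solution in [0, 2226): x = 1972.

Final answer: x ≡ 1972 (mod 2226); the representative in [0, 2226) is 1972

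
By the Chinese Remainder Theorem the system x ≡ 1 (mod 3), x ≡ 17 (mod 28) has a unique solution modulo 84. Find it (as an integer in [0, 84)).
The moduli 3, 28 are pairwise coprime, so by the CRT there is a unique solution mod 3·28 = 84.
Solve by successive substitution. Start with x ≡ 1 (mod 3).
  Combine with x ≡ 17 (mod 28): write x = 1 + 3·t and require 1 + 3·t ≡ 17 (mod 28), i.e. 3·t ≡ 17 − 1 ≡ 16 (mod 28). Since 3^(−1) ≡ 19 (mod 28), t ≡ 19·16 ≡ 24 (mod 28). So x ≡ 1 + 3·24 = 73 (mod 84).
Unique solution in [0, 84): x = 73.

Final answer: x ≡ 73 (mod 84); the representative in [0, 84) is 73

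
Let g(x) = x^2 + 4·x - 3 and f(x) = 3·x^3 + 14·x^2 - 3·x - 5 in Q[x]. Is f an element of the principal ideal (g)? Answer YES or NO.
In Q[x] the ideal (g) consists of all multiples of g, so f ∈ (g) iff g | f, i.e. iff the remainder of f on division by g is 0. Divide f by g (g is monic, so eliminate the leading term of the running remainder at each step):
  leading term 3·x^3: subtract (3·x)·g(x) = 3·x^3 + 12·x^2 - 9·x, leaving 2·x^2 + 6·x - 5
  leading term 2·x^2: subtract (2)·g(x) = 2·x^2 + 8·x - 6, leaving 1 - 2·x
The remainder r(x) = 1 - 2·x ≠ 0 (and deg r < deg g), so g ∤ f, i.e. f ∉ (g).

Final answer: NO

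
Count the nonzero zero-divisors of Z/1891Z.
Z/1891Z has 90 nonzero zero-divisors

In Z/1891Z each nonzero element is either a unit (gcd with 1891 is 1) or a zero-divisor (gcd > 1). The number of units is φ(1891): factorise 1891 = 31 · 61, so φ(1891) = (31 − 1) · (61 − 1) = 30 · 60 = 1800. The nonzero elements number 1891 − 1 = 1890. Hence the nonzero zero-divisors number 1890 − 1800 = 90.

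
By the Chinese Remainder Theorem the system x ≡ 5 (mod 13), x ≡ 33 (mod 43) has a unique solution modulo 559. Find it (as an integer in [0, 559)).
x ≡ 291 (mod 559); the representative in [0, 559) is 291

The moduli 13, 43 are pairwise coprime, so by the CRT there is a unique solution mod 13·43 = 559.
Solve by successive substitution. Start with x ≡ 5 (mod 13).
  Combine with x ≡ 33 (mod 43): write x = 5 + 13·t and require 5 + 13·t ≡ 33 (mod 43), i.e. 13·t ≡ 33 − 5 ≡ 28 (mod 43). Since 13^(−1) ≡ 10 (mod 43), t ≡ 10·28 ≡ 22 (mod 43). So x ≡ 5 + 13·22 = 291 (mod 559).
Unique solution in [0, 559): x = 291.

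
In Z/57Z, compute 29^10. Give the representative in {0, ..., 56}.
Use repeated squaring. Binary(10) = 1010. Walk through the bits of the exponent 10 left-to-right: at each bit after the leading one, square the running value, then multiply by 29 if the bit is 1 (always reducing mod 57):
  bit 1 = 1 (leading): start with 29.
  bit 2 = 0: square 29^2 = 841 ≡ 43 (mod 57).
  bit 3 = 1: square 43^2 = 1849 ≡ 25; bit is 1, so multiply 25·29 = 725 ≡ 41 (mod 57).
  bit 4 = 0: square 41^2 = 1681 ≡ 28 (mod 57).
Final value: 29^10 ≡ 28 (mod 57).

Final answer: 28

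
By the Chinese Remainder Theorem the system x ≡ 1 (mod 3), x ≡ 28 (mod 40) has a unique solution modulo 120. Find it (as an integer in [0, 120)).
x ≡ 28 (mod 120); the representative in [0, 120) is 28

The moduli 3, 40 are pairwise coprime, so by the CRT there is a unique solution mod 3·40 = 120.
Solve by successive substitution. Start with x ≡ 1 (mod 3).
  Combine with x ≡ 28 (mod 40): write x = 1 + 3·t and require 1 + 3·t ≡ 28 (mod 40), i.e. 3·t ≡ 28 − 1 ≡ 27 (mod 40). Since 3^(−1) ≡ 27 (mod 40), t ≡ 27·27 ≡ 9 (mod 40). So x ≡ 1 + 3·9 = 28 (mod 120).
Unique solution in [0, 120): x = 28.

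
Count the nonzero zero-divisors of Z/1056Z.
In Z/1056Z each nonzero element is either a unit (gcd with 1056 is 1) or a zero-divisor (gcd > 1). The number of units is φ(1056): factorise 1056 = 2^5 · 3 · 11, so φ(1056) = (2^5 − 2^4) · (3 − 1) · (11 − 1) = 16 · 2 · 10 = 320. The nonzero elements number 1056 − 1 = 1055. Hence the nonzero zero-divisors number 1055 − 320 = 735.

Final answer: Z/1056Z has 735 nonzero zero-divisors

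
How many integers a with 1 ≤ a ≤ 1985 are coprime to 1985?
The number of a ∈ {1, ..., 1985} with gcd(a, 1985) = 1 is by definition Euler's totient φ(1985). φ is multiplicative, with φ(p^e) = p^e − p^(e−1). Factorise 1985 = 5 · 397. Then
  φ(1985) = (5 − 1) · (397 − 1) = 4 · 396 = 1584.
So there are 1584 such integers.

Final answer: 1584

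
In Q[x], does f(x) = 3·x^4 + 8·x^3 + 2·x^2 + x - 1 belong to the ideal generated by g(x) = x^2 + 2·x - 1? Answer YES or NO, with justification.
In Q[x] the ideal (g) consists of all multiples of g, so f ∈ (g) iff g | f, i.e. iff the remainder of f on division by g is 0. Divide f by g (g is monic, so eliminate the leading term of the running remainder at each step):
  leading term 3·x^4: subtract (3·x^2)·g(x) = 3·x^4 + 6·x^3 - 3·x^2, leaving 2·x^3 + 5·x^2 + x - 1
  leading term 2·x^3: subtract (2·x)·g(x) = 2·x^3 + 4·x^2 - 2·x, leaving x^2 + 3·x - 1
  leading term x^2: subtract (1)·g(x) = x^2 + 2·x - 1, leaving x
The remainder r(x) = x ≠ 0 (and deg r < deg g), so g ∤ f, i.e. f ∉ (g).

Final answer: NO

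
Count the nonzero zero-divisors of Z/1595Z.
In Z/1595Z each nonzero element is either a unit (gcd with 1595 is 1) or a zero-divisor (gcd > 1). The number of units is φ(1595): factorise 1595 = 5 · 11 · 29, so φ(1595) = (5 − 1) · (11 − 1) · (29 − 1) = 4 · 10 · 28 = 1120. The nonzero elements number 1595 − 1 = 1594. Hence the nonzero zero-divisors number 1594 − 1120 = 474.

Final answer: Z/1595Z has 474 nonzero zero-divisors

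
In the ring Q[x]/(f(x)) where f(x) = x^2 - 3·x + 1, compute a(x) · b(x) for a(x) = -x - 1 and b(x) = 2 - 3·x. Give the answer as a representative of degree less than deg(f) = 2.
First multiply in Q[x] without reducing: a · b = 3·x^2 + x - 2. Now divide by f(x) = x^2 - 3·x + 1, eliminating the leading term at each step:
  leading term 3·x^2: subtract (3)·f(x) = 3·x^2 - 9·x + 3, leaving 10·x - 5
The degree is now < 2, so this is the remainder. Hence a · b ≡ 10·x - 5 in Q[x]/(f).

Final answer: a · b ≡ 10·x - 5 (mod f(x))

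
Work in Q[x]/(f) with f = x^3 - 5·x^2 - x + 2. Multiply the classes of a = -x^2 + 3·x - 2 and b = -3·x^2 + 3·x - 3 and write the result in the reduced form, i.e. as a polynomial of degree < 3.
First multiply in Q[x] without reducing: a · b = 3·x^4 - 12·x^3 + 18·x^2 - 15·x + 6. Now divide by f(x) = x^3 - 5·x^2 - x + 2, eliminating the leading term at each step:
  leading term 3·x^4: subtract (3·x)·f(x) = 3·x^4 - 15·x^3 - 3·x^2 + 6·x, leaving 3·x^3 + 21·x^2 - 21·x + 6
  leading term 3·x^3: subtract (3)·f(x) = 3·x^3 - 15·x^2 - 3·x + 6, leaving 36·x^2 - 18·x
The degree is now < 3, so this is the remainder. Hence a · b ≡ 36·x^2 - 18·x in Q[x]/(f).

Final answer: a · b ≡ 36·x^2 - 18·x (mod f(x))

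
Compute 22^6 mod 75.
4

Use repeated squaring. Binary(6) = 110. Walk through the bits of the exponent 6 left-to-right: at each bit after the leading one, square the running value, then multiply by 22 if the bit is 1 (always reducing mod 75):
  bit 1 = 1 (leading): start with 22.
  bit 2 = 1: square 22^2 = 484 ≡ 34; bit is 1, so multiply 34·22 = 748 ≡ 73 (mod 75).
  bit 3 = 0: square 73^2 = 5329 ≡ 4 (mod 75).
Final value: 22^6 ≡ 4 (mod 75).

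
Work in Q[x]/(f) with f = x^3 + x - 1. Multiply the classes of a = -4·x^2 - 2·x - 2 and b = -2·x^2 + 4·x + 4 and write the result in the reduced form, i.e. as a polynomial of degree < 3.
a · b ≡ -28·x^2 + 4·x - 20 (mod f(x))

First multiply in Q[x] without reducing: a · b = 8·x^4 - 12·x^3 - 20·x^2 - 16·x - 8. Now divide by f(x) = x^3 + x - 1, eliminating the leading term at each step:
  leading term 8·x^4: subtract (8·x)·f(x) = 8·x^4 + 8·x^2 - 8·x, leaving -12·x^3 - 28·x^2 - 8·x - 8
  leading term -12·x^3: subtract (-12)·f(x) = -12·x^3 - 12·x + 12, leaving -28·x^2 + 4·x - 20
The degree is now < 3, so this is the remainder. Hence a · b ≡ -28·x^2 + 4·x - 20 in Q[x]/(f).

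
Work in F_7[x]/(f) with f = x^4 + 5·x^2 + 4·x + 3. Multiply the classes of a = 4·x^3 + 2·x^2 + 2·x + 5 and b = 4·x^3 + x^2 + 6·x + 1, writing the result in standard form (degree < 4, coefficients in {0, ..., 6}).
a · b ≡ 5·x^3 + 6·x^2 + 5·x + 3 (mod f(x))

Multiply as integer polynomials: a · b = 16·x^6 + 12·x^5 + 34·x^4 + 38·x^3 + 19·x^2 + 32·x + 5. Reducing coefficients mod 7: a · b ≡ 2·x^6 + 5·x^5 + 6·x^4 + 3·x^3 + 5·x^2 + 4·x + 5. Now divide by f(x) = x^4 + 5·x^2 + 4·x + 3 in F_7[x], eliminating the leading term at each step:
  leading term 2·x^6: subtract (2·x^2)·f(x) = 2·x^6 + 3·x^4 + x^3 + 6·x^2, leaving 5·x^5 + 3·x^4 + 2·x^3 + 6·x^2 + 4·x + 5 (coefficients mod 7)
  leading term 5·x^5: subtract (5·x)·f(x) = 5·x^5 + 4·x^3 + 6·x^2 + x, leaving 3·x^4 + 5·x^3 + 3·x + 5 (coefficients mod 7)
  leading term 3·x^4: subtract (3)·f(x) = 3·x^4 + x^2 + 5·x + 2, leaving 5·x^3 + 6·x^2 + 5·x + 3 (coefficients mod 7)
The degree is now < 4, so this is the remainder. Hence a · b ≡ 5·x^3 + 6·x^2 + 5·x + 3 in F_7[x]/(f).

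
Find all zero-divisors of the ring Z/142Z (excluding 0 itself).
nonzero zero-divisors of Z/142Z = {2, 4, 6, 8, 10, 12, 14, 16, 18, 20, 22, 24, 26, 28, 30, 32, 34, 36, 38, 40, 42, 44, 46, 48, 50, 52, 54, 56, 58, 60, 62, 64, 66, 68, 70, 71, 72, 74, 76, 78, 80, 82, 84, 86, 88, 90, 92, 94, 96, 98, 100, 102, 104, 106, 108, 110, 112, 114, 116, 118, 120, 122, 124, 126, 128, 130, 132, 134, 136, 138, 140}

An element a ∈ Z/142Z (with a ≠ 0) is a zero-divisor iff gcd(a, 142) > 1 (because a is a unit precisely when gcd(a, n) = 1, and in Z/nZ every nonzero, non-unit element is a zero-divisor). Scan a = 1, ..., 141 and keep those with gcd(a, 142) > 1:
  gcd(2, 142) = 2, gcd(4, 142) = 2, gcd(6, 142) = 2, gcd(8, 142) = 2, gcd(10, 142) = 2, gcd(12, 142) = 2, gcd(14, 142) = 2, gcd(16, 142) = 2, gcd(18, 142) = 2, gcd(20, 142) = 2, gcd(22, 142) = 2, gcd(24, 142) = 2, gcd(26, 142) = 2, gcd(28, 142) = 2, gcd(30, 142) = 2, gcd(32, 142) = 2, gcd(34, 142) = 2, gcd(36, 142) = 2, gcd(38, 142) = 2, gcd(40, 142) = 2, gcd(42, 142) = 2, gcd(44, 142) = 2, gcd(46, 142) = 2, gcd(48, 142) = 2, gcd(50, 142) = 2, gcd(52, 142) = 2, gcd(54, 142) = 2, gcd(56, 142) = 2, gcd(58, 142) = 2, gcd(60, 142) = 2, gcd(62, 142) = 2, gcd(64, 142) = 2, gcd(66, 142) = 2, gcd(68, 142) = 2, gcd(70, 142) = 2, gcd(71, 142) = 71, gcd(72, 142) = 2, gcd(74, 142) = 2, gcd(76, 142) = 2, gcd(78, 142) = 2, gcd(80, 142) = 2, gcd(82, 142) = 2, gcd(84, 142) = 2, gcd(86, 142) = 2, gcd(88, 142) = 2, gcd(90, 142) = 2, gcd(92, 142) = 2, gcd(94, 142) = 2, gcd(96, 142) = 2, gcd(98, 142) = 2, gcd(100, 142) = 2, gcd(102, 142) = 2, gcd(104, 142) = 2, gcd(106, 142) = 2, gcd(108, 142) = 2, gcd(110, 142) = 2, gcd(112, 142) = 2, gcd(114, 142) = 2, gcd(116, 142) = 2, gcd(118, 142) = 2, gcd(120, 142) = 2, gcd(122, 142) = 2, gcd(124, 142) = 2, gcd(126, 142) = 2, gcd(128, 142) = 2, gcd(130, 142) = 2, gcd(132, 142) = 2, gcd(134, 142) = 2, gcd(136, 142) = 2, gcd(138, 142) = 2, gcd(140, 142) = 2.
All other a ∈ {1, ..., 141} have gcd(a, 142) = 1 and are units. So the nonzero zero-divisors are exactly the 71 values of a appearing in this scan.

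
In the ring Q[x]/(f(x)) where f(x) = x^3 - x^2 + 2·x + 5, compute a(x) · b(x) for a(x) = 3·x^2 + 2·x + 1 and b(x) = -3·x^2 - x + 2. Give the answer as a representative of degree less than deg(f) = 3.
First multiply in Q[x] without reducing: a · b = -9·x^4 - 9·x^3 + x^2 + 3·x + 2. Now divide by f(x) = x^3 - x^2 + 2·x + 5, eliminating the leading term at each step:
  leading term -9·x^4: subtract (-9·x)·f(x) = -9·x^4 + 9·x^3 - 18·x^2 - 45·x, leaving -18·x^3 + 19·x^2 + 48·x + 2
  leading term -18·x^3: subtract (-18)·f(x) = -18·x^3 + 18·x^2 - 36·x - 90, leaving x^2 + 84·x + 92
The degree is now < 3, so this is the remainder. Hence a · b ≡ x^2 + 84·x + 92 in Q[x]/(f).

Final answer: a · b ≡ x^2 + 84·x + 92 (mod f(x))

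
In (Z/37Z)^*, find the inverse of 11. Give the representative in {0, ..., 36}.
Apply the extended Euclidean algorithm to (37, 11), tracking rows (r, s, t) with s·37 + t·11 = r. Each division r_prev = q·r_cur + r_new produces the new row as (previous row) − q·(current row):
  row A: (37, 1, 0)   [1·37 + 0·11 = 37]
  row B: (11, 0, 1)   [0·37 + 1·11 = 11]
  37 = 3·11 + 4   → row C = row A − 3·row B = (4, 1, −3)   [check: 1·37 − 3·11 = 4]
  11 = 2·4 + 3   → row D = row B − 2·row C = (3, −2, 7)   [check: −2·37 + 7·11 = 3]
  4 = 1·3 + 1   → row E = row C − 1·row D = (1, 3, −10)   [check: 3·37 − 10·11 = 1]
  3 = 3·1 + 0   → remainder 0, stop. gcd = 1 (last nonzero row E).
The gcd is 1, so 11 is invertible mod 37. The last nonzero row gives 3·37 − 10·11 = 1, so t = −10. So 11^(−1) ≡ −10 ≡ 27 (mod 37). Verify: 11 · 27 = 297 ≡ 1 (mod 37). ✓

Final answer: 11^(−1) ≡ 27 (mod 37)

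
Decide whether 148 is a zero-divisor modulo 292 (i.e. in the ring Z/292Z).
gcd(148, 292) = 4 > 1, so 148 is not a unit in Z/292Z. In Z/nZ every nonzero non-unit is a zero-divisor: explicitly, take b = 292/gcd = 73 ≠ 0 (mod 292); then 148·73 = 10804 = 37·292, i.e. 148·73 ≡ 0 (mod 292). So 148 is a zero-divisor.

Final answer: YES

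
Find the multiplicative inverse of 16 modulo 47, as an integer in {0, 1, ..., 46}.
16^(−1) ≡ 3 (mod 47)

Apply the extended Euclidean algorithm to (47, 16), tracking rows (r, s, t) with s·47 + t·16 = r. Each division r_prev = q·r_cur + r_new produces the new row as (previous row) − q·(current row):
  row A: (47, 1, 0)   [1·47 + 0·16 = 47]
  row B: (16, 0, 1)   [0·47 + 1·16 = 16]
  47 = 2·16 + 15   → row C = row A − 2·row B = (15, 1, −2)   [check: 1·47 − 2·16 = 15]
  16 = 1·15 + 1   → row D = row B − 1·row C = (1, −1, 3)   [check: −1·47 + 3·16 = 1]
  15 = 15·1 + 0   → remainder 0, stop. gcd = 1 (last nonzero row D).
The gcd is 1, so 16 is invertible mod 47. The last nonzero row gives −1·47 + 3·16 = 1, so t = 3. So 16^(−1) ≡ 3 (mod 47). Verify: 16 · 3 = 48 ≡ 1 (mod 47). ✓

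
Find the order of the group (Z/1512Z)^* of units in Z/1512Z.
(Z/1512Z)^* consists of the classes a with gcd(a, 1512) = 1, so its order is φ(1512). φ is multiplicative, with φ(p^e) = p^e − p^(e−1). Factorise 1512 = 2^3 · 3^3 · 7. Then
  φ(1512) = (2^3 − 2^2) · (3^3 − 3^2) · (7 − 1) = 4 · 18 · 6 = 432.
Thus |(Z/1512Z)^*| = 432.

Final answer: |(Z/1512Z)^*| = 432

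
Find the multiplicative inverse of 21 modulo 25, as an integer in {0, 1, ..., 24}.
21^(−1) ≡ 6 (mod 25)

Apply the extended Euclidean algorithm to (25, 21), tracking rows (r, s, t) with s·25 + t·21 = r. Each division r_prev = q·r_cur + r_new produces the new row as (previous row) − q·(current row):
  row A: (25, 1, 0)   [1·25 + 0·21 = 25]
  row B: (21, 0, 1)   [0·25 + 1·21 = 21]
  25 = 1·21 + 4   → row C = row A − 1·row B = (4, 1, −1)   [check: 1·25 − 1·21 = 4]
  21 = 5·4 + 1   → row D = row B − 5·row C = (1, −5, 6)   [check: −5·25 + 6·21 = 1]
  4 = 4·1 + 0   → remainder 0, stop. gcd = 1 (last nonzero row D).
The gcd is 1, so 21 is invertible mod 25. The last nonzero row gives −5·25 + 6·21 = 1, so t = 6. So 21^(−1) ≡ 6 (mod 25). Verify: 21 · 6 = 126 ≡ 1 (mod 25). ✓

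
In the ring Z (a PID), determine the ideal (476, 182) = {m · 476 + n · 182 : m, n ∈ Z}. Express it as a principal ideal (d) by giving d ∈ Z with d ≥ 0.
(476, 182) = (14); d = 14

In the PID Z, (a, b) is generated by gcd(a, b). Compute gcd(476, 182) with the extended Euclidean algorithm, tracking rows (r, s, t) with s·476 + t·182 = r:
  row A: (476, 1, 0)   [1·476 + 0·182 = 476]
  row B: (182, 0, 1)   [0·476 + 1·182 = 182]
  476 = 2·182 + 112   → row C = row A − 2·row B = (112, 1, −2)   [check: 1·476 − 2·182 = 112]
  182 = 1·112 + 70   → row D = row B − 1·row C = (70, −1, 3)   [check: −1·476 + 3·182 = 70]
  112 = 1·70 + 42   → row E = row C − 1·row D = (42, 2, −5)   [check: 2·476 − 5·182 = 42]
  70 = 1·42 + 28   → row F = row D − 1·row E = (28, −3, 8)   [check: −3·476 + 8·182 = 28]
  42 = 1·28 + 14   → row G = row E − 1·row F = (14, 5, −13)   [check: 5·476 − 13·182 = 14]
  28 = 2·14 + 0   → remainder 0, stop. gcd = 14 (last nonzero row G).
So gcd(476, 182) = 14, with Bézout identity 5·476 − 13·182 = 14. Containment (⊇): the Bézout identity exhibits 14 as an element of (476, 182), giving (14) ⊆ (476, 182). Containment (⊆): since 14 | 476 and 14 | 182 (476 = 14·34, 182 = 14·13), every Z-linear combination of 476 and 182 is divisible by 14, so (476, 182) ⊆ (14). Therefore (476, 182) = (14), d = 14.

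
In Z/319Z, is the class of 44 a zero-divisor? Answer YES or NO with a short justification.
YES

gcd(44, 319) = 11 > 1, so 44 is not a unit in Z/319Z. In Z/nZ every nonzero non-unit is a zero-divisor: explicitly, take b = 319/gcd = 29 ≠ 0 (mod 319); then 44·29 = 1276 = 4·319, i.e. 44·29 ≡ 0 (mod 319). So 44 is a zero-divisor.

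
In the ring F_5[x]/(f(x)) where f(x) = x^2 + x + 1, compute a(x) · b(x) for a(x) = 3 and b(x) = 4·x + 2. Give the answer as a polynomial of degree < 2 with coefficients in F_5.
Multiply as integer polynomials: a · b = 12·x + 6. Reducing coefficients mod 5: a · b ≡ 2·x + 1. This already has degree < 2, so no reduction by f is needed. Hence a · b ≡ 2·x + 1 in F_5[x]/(f).

Final answer: a · b ≡ 2·x + 1 (mod f(x))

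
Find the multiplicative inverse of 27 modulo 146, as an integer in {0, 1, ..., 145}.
Apply the extended Euclidean algorithm to (146, 27), tracking rows (r, s, t) with s·146 + t·27 = r. Each division r_prev = q·r_cur + r_new produces the new row as (previous row) − q·(current row):
  row A: (146, 1, 0)   [1·146 + 0·27 = 146]
  row B: (27, 0, 1)   [0·146 + 1·27 = 27]
  146 = 5·27 + 11   → row C = row A − 5·row B = (11, 1, −5)   [check: 1·146 − 5·27 = 11]
  27 = 2·11 + 5   → row D = row B − 2·row C = (5, −2, 11)   [check: −2·146 + 11·27 = 5]
  11 = 2·5 + 1   → row E = row C − 2·row D = (1, 5, −27)   [check: 5·146 − 27·27 = 1]
  5 = 5·1 + 0   → remainder 0, stop. gcd = 1 (last nonzero row E).
The gcd is 1, so 27 is invertible mod 146. The last nonzero row gives 5·146 − 27·27 = 1, so t = −27. So 27^(−1) ≡ −27 ≡ 119 (mod 146). Verify: 27 · 119 = 3213 ≡ 1 (mod 146). ✓

Final answer: 27^(−1) ≡ 119 (mod 146)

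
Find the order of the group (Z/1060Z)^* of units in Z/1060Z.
|(Z/1060Z)^*| = 416

(Z/1060Z)^* consists of the classes a with gcd(a, 1060) = 1, so its order is φ(1060). φ is multiplicative, with φ(p^e) = p^e − p^(e−1). Factorise 1060 = 2^2 · 5 · 53. Then
  φ(1060) = (2^2 − 2^1) · (5 − 1) · (53 − 1) = 2 · 4 · 52 = 416.
Thus |(Z/1060Z)^*| = 416.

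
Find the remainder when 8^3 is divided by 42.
Use repeated squaring. Binary(3) = 11. Walk through the bits of the exponent 3 left-to-right: at each bit after the leading one, square the running value, then multiply by 8 if the bit is 1 (always reducing mod 42):
  bit 1 = 1 (leading): start with 8.
  bit 2 = 1: square 8^2 = 64 ≡ 22; bit is 1, so multiply 22·8 = 176 ≡ 8 (mod 42).
Final value: 8^3 ≡ 8 (mod 42).

Final answer: 8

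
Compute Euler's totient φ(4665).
φ(4665) = 2480

φ is multiplicative, with φ(p^e) = p^e − p^(e−1). Factorise 4665 = 3 · 5 · 311. Then
  φ(4665) = (3 − 1) · (5 − 1) · (311 − 1) = 2 · 4 · 310 = 2480.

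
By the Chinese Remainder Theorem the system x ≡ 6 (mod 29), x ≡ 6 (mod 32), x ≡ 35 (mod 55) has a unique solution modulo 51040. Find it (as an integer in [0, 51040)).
x ≡ 39910 (mod 51040); the representative in [0, 51040) is 39910

The moduli 29, 32, 55 are pairwise coprime, so by the CRT there is a unique solution mod 29·32·55 = 51040.
Solve by successive substitution. Start with x ≡ 6 (mod 29).
  Combine with x ≡ 6 (mod 32): write x = 6 + 29·t and require 6 + 29·t ≡ 6 (mod 32), i.e. 29·t ≡ 6 − 6 ≡ 0 (mod 32). Since 29^(−1) ≡ 21 (mod 32), t ≡ 21·0 ≡ 0 (mod 32). So x ≡ 6 + 29·0 = 6 (mod 928).
  Combine with x ≡ 35 (mod 55): write x = 6 + 928·t and require 6 + 928·t ≡ 35 (mod 55), i.e. 928·t ≡ 35 − 6 ≡ 29 (mod 55). Since 928^(−1) ≡ 47 (mod 55) (928 ≡ 48 (mod 55)), t ≡ 47·29 ≡ 43 (mod 55). So x ≡ 6 + 928·43 = 39910 (mod 51040).
Unique solution in [0, 51040): x = 39910.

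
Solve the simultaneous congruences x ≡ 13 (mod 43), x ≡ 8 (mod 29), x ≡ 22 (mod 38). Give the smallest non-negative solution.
x ≡ 41594 (mod 47386); the representative in [0, 47386) is 41594

The moduli 43, 29, 38 are pairwise coprime, so by the CRT there is a unique solution mod 43·29·38 = 47386.
Solve by successive substitution. Start with x ≡ 13 (mod 43).
  Combine with x ≡ 8 (mod 29): write x = 13 + 43·t and require 13 + 43·t ≡ 8 (mod 29), i.e. 43·t ≡ 8 − 13 ≡ 24 (mod 29). Since 43^(−1) ≡ 27 (mod 29) (43 ≡ 14 (mod 29)), t ≡ 27·24 ≡ 10 (mod 29). So x ≡ 13 + 43·10 = 443 (mod 1247).
  Combine with x ≡ 22 (mod 38): write x = 443 + 1247·t and require 443 + 1247·t ≡ 22 (mod 38), i.e. 1247·t ≡ 22 − 443 ≡ 35 (mod 38). Since 1247^(−1) ≡ 27 (mod 38) (1247 ≡ 31 (mod 38)), t ≡ 27·35 ≡ 33 (mod 38). So x ≡ 443 + 1247·33 = 41594 (mod 47386).
Unique solution in [0, 47386): x = 41594.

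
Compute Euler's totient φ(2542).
φ(2542) = 1200

φ is multiplicative, with φ(p^e) = p^e − p^(e−1). Factorise 2542 = 2 · 31 · 41. Then
  φ(2542) = (2 − 1) · (31 − 1) · (41 − 1) = 1 · 30 · 40 = 1200.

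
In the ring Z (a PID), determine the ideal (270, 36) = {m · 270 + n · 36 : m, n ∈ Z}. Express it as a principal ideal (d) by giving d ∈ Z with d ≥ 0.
(270, 36) = (18); d = 18

In the PID Z, (a, b) is generated by gcd(a, b). Compute gcd(270, 36) with the extended Euclidean algorithm, tracking rows (r, s, t) with s·270 + t·36 = r:
  row A: (270, 1, 0)   [1·270 + 0·36 = 270]
  row B: (36, 0, 1)   [0·270 + 1·36 = 36]
  270 = 7·36 + 18   → row C = row A − 7·row B = (18, 1, −7)   [check: 1·270 − 7·36 = 18]
  36 = 2·18 + 0   → remainder 0, stop. gcd = 18 (last nonzero row C).
So gcd(270, 36) = 18, with Bézout identity 1·270 − 7·36 = 18. Containment (⊇): the Bézout identity exhibits 18 as an element of (270, 36), giving (18) ⊆ (270, 36). Containment (⊆): since 18 | 270 and 18 | 36 (270 = 18·15, 36 = 18·2), every Z-linear combination of 270 and 36 is divisible by 18, so (270, 36) ⊆ (18). Therefore (270, 36) = (18), d = 18.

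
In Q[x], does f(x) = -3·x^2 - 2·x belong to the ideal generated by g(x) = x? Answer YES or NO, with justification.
In Q[x] the ideal (g) consists of all multiples of g, so f ∈ (g) iff g | f, i.e. iff the remainder of f on division by g is 0. Divide f by g (g is monic, so eliminate the leading term of the running remainder at each step):
  leading term -3·x^2: subtract (-3·x)·g(x) = -3·x^2, leaving -2·x
  leading term -2·x: subtract (-2)·g(x) = -2·x, leaving 0
The remainder is 0, so f(x) = g(x) · h(x) with h(x) = -3·x - 2. Hence g | f, i.e. f ∈ (g).

Final answer: YES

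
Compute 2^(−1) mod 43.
Apply the extended Euclidean algorithm to (43, 2), tracking rows (r, s, t) with s·43 + t·2 = r. Each division r_prev = q·r_cur + r_new produces the new row as (previous row) − q·(current row):
  row A: (43, 1, 0)   [1·43 + 0·2 = 43]
  row B: (2, 0, 1)   [0·43 + 1·2 = 2]
  43 = 21·2 + 1   → row C = row A − 21·row B = (1, 1, −21)   [check: 1·43 − 21·2 = 1]
  2 = 2·1 + 0   → remainder 0, stop. gcd = 1 (last nonzero row C).
The gcd is 1, so 2 is invertible mod 43. The last nonzero row gives 1·43 − 21·2 = 1, so t = −21. So 2^(−1) ≡ −21 ≡ 22 (mod 43). Verify: 2 · 22 = 44 ≡ 1 (mod 43). ✓

Final answer: 2^(−1) ≡ 22 (mod 43)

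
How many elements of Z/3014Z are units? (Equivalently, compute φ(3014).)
An element a ∈ Z/3014Z is a unit iff gcd(a, 3014) = 1, so the number of units is φ(3014). φ is multiplicative, with φ(p^e) = p^e − p^(e−1). Factorise 3014 = 2 · 11 · 137. Then
  φ(3014) = (2 − 1) · (11 − 1) · (137 − 1) = 1 · 10 · 136 = 1360.

Final answer: Z/3014Z has φ(3014) = 1360 units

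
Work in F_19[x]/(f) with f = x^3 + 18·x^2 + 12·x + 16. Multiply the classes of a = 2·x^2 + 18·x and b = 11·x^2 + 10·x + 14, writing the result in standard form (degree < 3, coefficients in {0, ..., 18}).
Multiply as integer polynomials: a · b = 22·x^4 + 218·x^3 + 208·x^2 + 252·x. Reducing coefficients mod 19: a · b ≡ 3·x^4 + 9·x^3 + 18·x^2 + 5·x. Now divide by f(x) = x^3 + 18·x^2 + 12·x + 16 in F_19[x], eliminating the leading term at each step:
  leading term 3·x^4: subtract (3·x)·f(x) = 3·x^4 + 16·x^3 + 17·x^2 + 10·x, leaving 12·x^3 + x^2 + 14·x (coefficients mod 19)
  leading term 12·x^3: subtract (12)·f(x) = 12·x^3 + 7·x^2 + 11·x + 2, leaving 13·x^2 + 3·x + 17 (coefficients mod 19)
The degree is now < 3, so this is the remainder. Hence a · b ≡ 13·x^2 + 3·x + 17 in F_19[x]/(f).

Final answer: a · b ≡ 13·x^2 + 3·x + 17 (mod f(x))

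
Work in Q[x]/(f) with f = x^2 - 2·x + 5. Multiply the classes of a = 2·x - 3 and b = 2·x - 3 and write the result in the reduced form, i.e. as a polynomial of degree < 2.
a · b ≡ -4·x - 11 (mod f(x))

First multiply in Q[x] without reducing: a · b = 4·x^2 - 12·x + 9. Now divide by f(x) = x^2 - 2·x + 5, eliminating the leading term at each step:
  leading term 4·x^2: subtract (4)·f(x) = 4·x^2 - 8·x + 20, leaving -4·x - 11
The degree is now < 2, so this is the remainder. Hence a · b ≡ -4·x - 11 in Q[x]/(f).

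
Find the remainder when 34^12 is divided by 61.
Use repeated squaring. Binary(12) = 1100. Walk through the bits of the exponent 12 left-to-right: at each bit after the leading one, square the running value, then multiply by 34 if the bit is 1 (always reducing mod 61):
  bit 1 = 1 (leading): start with 34.
  bit 2 = 1: square 34^2 = 1156 ≡ 58; bit is 1, so multiply 58·34 = 1972 ≡ 20 (mod 61).
  bit 3 = 0: square 20^2 = 400 ≡ 34 (mod 61).
  bit 4 = 0: square 34^2 = 1156 ≡ 58 (mod 61).
Final value: 34^12 ≡ 58 (mod 61).

Final answer: 58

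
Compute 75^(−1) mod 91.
Apply the extended Euclidean algorithm to (91, 75), tracking rows (r, s, t) with s·91 + t·75 = r. Each division r_prev = q·r_cur + r_new produces the new row as (previous row) − q·(current row):
  row A: (91, 1, 0)   [1·91 + 0·75 = 91]
  row B: (75, 0, 1)   [0·91 + 1·75 = 75]
  91 = 1·75 + 16   → row C = row A − 1·row B = (16, 1, −1)   [check: 1·91 − 1·75 = 16]
  75 = 4·16 + 11   → row D = row B − 4·row C = (11, −4, 5)   [check: −4·91 + 5·75 = 11]
  16 = 1·11 + 5   → row E = row C − 1·row D = (5, 5, −6)   [check: 5·91 − 6·75 = 5]
  11 = 2·5 + 1   → row F = row D − 2·row E = (1, −14, 17)   [check: −14·91 + 17·75 = 1]
  5 = 5·1 + 0   → remainder 0, stop. gcd = 1 (last nonzero row F).
The gcd is 1, so 75 is invertible mod 91. The last nonzero row gives −14·91 + 17·75 = 1, so t = 17. So 75^(−1) ≡ 17 (mod 91). Verify: 75 · 17 = 1275 ≡ 1 (mod 91). ✓

Final answer: 75^(−1) ≡ 17 (mod 91)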